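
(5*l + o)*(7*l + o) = 35*l^2 + 12*l*o + o^2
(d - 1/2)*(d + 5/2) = d^2 + 2*d - 5/4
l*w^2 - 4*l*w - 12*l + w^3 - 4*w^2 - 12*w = (l + w)*(w - 6)*(w + 2)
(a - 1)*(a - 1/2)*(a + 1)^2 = a^4 + a^3/2 - 3*a^2/2 - a/2 + 1/2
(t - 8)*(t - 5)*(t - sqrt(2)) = t^3 - 13*t^2 - sqrt(2)*t^2 + 13*sqrt(2)*t + 40*t - 40*sqrt(2)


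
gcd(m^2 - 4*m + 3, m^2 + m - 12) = m - 3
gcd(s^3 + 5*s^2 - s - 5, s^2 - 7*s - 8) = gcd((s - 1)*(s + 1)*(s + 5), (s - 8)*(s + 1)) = s + 1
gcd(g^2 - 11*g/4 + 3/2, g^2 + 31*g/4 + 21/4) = 1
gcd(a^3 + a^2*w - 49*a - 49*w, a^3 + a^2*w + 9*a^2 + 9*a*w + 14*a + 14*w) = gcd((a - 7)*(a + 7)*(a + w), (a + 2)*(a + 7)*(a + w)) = a^2 + a*w + 7*a + 7*w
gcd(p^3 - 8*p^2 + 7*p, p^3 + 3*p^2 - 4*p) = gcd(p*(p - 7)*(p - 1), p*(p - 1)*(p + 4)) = p^2 - p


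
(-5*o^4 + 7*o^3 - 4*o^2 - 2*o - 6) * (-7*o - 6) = 35*o^5 - 19*o^4 - 14*o^3 + 38*o^2 + 54*o + 36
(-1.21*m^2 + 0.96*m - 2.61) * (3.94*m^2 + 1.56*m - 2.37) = -4.7674*m^4 + 1.8948*m^3 - 5.9181*m^2 - 6.3468*m + 6.1857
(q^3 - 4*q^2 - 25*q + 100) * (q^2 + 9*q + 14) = q^5 + 5*q^4 - 47*q^3 - 181*q^2 + 550*q + 1400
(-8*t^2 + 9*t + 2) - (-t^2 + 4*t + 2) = -7*t^2 + 5*t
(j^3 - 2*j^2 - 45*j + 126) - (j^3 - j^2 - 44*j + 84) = -j^2 - j + 42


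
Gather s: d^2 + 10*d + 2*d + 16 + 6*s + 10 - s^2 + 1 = d^2 + 12*d - s^2 + 6*s + 27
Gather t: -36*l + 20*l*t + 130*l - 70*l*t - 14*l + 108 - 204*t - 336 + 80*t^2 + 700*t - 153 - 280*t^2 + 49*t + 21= 80*l - 200*t^2 + t*(545 - 50*l) - 360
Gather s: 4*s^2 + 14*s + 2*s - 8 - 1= 4*s^2 + 16*s - 9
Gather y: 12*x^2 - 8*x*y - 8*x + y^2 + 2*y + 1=12*x^2 - 8*x + y^2 + y*(2 - 8*x) + 1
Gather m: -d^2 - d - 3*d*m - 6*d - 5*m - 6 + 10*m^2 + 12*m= -d^2 - 7*d + 10*m^2 + m*(7 - 3*d) - 6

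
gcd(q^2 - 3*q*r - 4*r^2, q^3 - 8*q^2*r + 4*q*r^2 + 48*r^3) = q - 4*r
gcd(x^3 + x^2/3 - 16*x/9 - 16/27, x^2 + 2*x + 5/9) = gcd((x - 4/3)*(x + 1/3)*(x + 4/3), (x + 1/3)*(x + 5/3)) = x + 1/3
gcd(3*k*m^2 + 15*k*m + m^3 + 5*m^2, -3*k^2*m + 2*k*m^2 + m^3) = 3*k*m + m^2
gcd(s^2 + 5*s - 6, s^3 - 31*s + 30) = s^2 + 5*s - 6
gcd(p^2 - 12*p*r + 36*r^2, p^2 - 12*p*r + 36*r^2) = p^2 - 12*p*r + 36*r^2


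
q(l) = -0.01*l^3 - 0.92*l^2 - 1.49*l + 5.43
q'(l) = -0.03*l^2 - 1.84*l - 1.49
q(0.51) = 4.43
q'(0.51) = -2.44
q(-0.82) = 6.04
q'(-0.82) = -0.00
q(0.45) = 4.57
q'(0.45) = -2.32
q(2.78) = -6.04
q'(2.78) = -6.84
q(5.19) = -28.48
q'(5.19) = -11.85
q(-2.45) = 3.71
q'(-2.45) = 2.84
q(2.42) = -3.71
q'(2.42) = -6.12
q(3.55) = -11.90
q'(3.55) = -8.40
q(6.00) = -38.79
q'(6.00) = -13.61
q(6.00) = -38.79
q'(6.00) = -13.61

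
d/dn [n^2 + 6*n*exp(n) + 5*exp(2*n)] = 6*n*exp(n) + 2*n + 10*exp(2*n) + 6*exp(n)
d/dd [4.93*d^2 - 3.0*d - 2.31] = 9.86*d - 3.0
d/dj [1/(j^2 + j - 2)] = (-2*j - 1)/(j^2 + j - 2)^2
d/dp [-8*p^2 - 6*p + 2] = -16*p - 6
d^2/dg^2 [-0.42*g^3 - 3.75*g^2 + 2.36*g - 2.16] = -2.52*g - 7.5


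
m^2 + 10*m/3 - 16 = (m - 8/3)*(m + 6)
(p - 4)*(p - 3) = p^2 - 7*p + 12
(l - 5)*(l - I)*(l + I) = l^3 - 5*l^2 + l - 5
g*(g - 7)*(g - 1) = g^3 - 8*g^2 + 7*g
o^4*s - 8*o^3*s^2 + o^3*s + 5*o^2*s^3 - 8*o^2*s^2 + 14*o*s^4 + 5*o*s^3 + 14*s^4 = (o - 7*s)*(o - 2*s)*(o + s)*(o*s + s)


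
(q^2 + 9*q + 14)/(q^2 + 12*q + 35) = (q + 2)/(q + 5)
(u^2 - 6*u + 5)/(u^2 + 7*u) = (u^2 - 6*u + 5)/(u*(u + 7))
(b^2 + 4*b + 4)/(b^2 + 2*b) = (b + 2)/b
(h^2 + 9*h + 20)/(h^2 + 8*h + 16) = (h + 5)/(h + 4)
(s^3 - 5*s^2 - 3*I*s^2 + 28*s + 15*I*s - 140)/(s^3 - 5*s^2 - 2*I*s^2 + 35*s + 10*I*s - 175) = (s + 4*I)/(s + 5*I)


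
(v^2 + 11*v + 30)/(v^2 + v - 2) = (v^2 + 11*v + 30)/(v^2 + v - 2)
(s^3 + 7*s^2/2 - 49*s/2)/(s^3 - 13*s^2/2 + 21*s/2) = (s + 7)/(s - 3)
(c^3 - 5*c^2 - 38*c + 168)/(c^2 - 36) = (c^2 - 11*c + 28)/(c - 6)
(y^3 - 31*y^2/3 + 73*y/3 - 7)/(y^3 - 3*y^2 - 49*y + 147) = (y - 1/3)/(y + 7)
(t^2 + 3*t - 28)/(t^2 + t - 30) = (t^2 + 3*t - 28)/(t^2 + t - 30)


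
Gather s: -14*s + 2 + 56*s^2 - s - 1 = 56*s^2 - 15*s + 1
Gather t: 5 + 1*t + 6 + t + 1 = 2*t + 12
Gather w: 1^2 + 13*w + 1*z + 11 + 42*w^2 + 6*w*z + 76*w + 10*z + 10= 42*w^2 + w*(6*z + 89) + 11*z + 22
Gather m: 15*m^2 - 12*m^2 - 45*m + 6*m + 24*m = 3*m^2 - 15*m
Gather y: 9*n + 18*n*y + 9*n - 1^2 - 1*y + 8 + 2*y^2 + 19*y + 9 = 18*n + 2*y^2 + y*(18*n + 18) + 16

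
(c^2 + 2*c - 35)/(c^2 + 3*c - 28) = (c - 5)/(c - 4)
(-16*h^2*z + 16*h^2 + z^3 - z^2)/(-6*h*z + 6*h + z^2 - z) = (-16*h^2 + z^2)/(-6*h + z)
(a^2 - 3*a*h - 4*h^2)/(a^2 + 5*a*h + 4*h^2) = (a - 4*h)/(a + 4*h)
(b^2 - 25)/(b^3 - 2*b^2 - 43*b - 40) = (b - 5)/(b^2 - 7*b - 8)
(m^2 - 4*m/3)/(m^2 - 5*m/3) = (3*m - 4)/(3*m - 5)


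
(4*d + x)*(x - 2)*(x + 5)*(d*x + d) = 4*d^2*x^3 + 16*d^2*x^2 - 28*d^2*x - 40*d^2 + d*x^4 + 4*d*x^3 - 7*d*x^2 - 10*d*x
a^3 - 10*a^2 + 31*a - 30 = (a - 5)*(a - 3)*(a - 2)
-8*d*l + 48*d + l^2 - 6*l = (-8*d + l)*(l - 6)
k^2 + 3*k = k*(k + 3)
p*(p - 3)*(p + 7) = p^3 + 4*p^2 - 21*p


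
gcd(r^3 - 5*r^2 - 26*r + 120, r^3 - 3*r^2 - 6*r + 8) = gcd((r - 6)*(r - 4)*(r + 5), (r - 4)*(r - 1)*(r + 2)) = r - 4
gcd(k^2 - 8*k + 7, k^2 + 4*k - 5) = k - 1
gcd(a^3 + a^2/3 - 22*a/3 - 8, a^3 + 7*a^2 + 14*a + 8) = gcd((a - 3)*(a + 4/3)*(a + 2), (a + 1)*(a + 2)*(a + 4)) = a + 2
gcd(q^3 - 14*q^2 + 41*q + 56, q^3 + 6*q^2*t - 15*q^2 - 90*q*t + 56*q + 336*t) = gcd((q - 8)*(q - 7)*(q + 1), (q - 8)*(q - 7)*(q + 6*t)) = q^2 - 15*q + 56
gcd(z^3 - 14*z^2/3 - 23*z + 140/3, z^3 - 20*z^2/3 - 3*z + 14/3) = z - 7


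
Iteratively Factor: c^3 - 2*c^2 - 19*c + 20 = (c - 1)*(c^2 - c - 20) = (c - 1)*(c + 4)*(c - 5)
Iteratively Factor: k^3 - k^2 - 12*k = (k - 4)*(k^2 + 3*k) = (k - 4)*(k + 3)*(k)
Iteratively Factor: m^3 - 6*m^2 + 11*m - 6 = (m - 1)*(m^2 - 5*m + 6) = (m - 2)*(m - 1)*(m - 3)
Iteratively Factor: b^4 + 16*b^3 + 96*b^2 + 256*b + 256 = (b + 4)*(b^3 + 12*b^2 + 48*b + 64) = (b + 4)^2*(b^2 + 8*b + 16) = (b + 4)^3*(b + 4)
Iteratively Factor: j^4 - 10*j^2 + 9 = (j - 1)*(j^3 + j^2 - 9*j - 9) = (j - 1)*(j + 3)*(j^2 - 2*j - 3) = (j - 3)*(j - 1)*(j + 3)*(j + 1)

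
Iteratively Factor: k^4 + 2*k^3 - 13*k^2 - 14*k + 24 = (k + 2)*(k^3 - 13*k + 12) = (k - 1)*(k + 2)*(k^2 + k - 12) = (k - 3)*(k - 1)*(k + 2)*(k + 4)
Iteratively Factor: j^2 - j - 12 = (j + 3)*(j - 4)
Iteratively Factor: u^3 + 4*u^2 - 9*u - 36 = (u - 3)*(u^2 + 7*u + 12) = (u - 3)*(u + 3)*(u + 4)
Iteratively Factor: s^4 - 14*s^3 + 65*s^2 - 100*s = (s - 5)*(s^3 - 9*s^2 + 20*s) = s*(s - 5)*(s^2 - 9*s + 20) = s*(s - 5)*(s - 4)*(s - 5)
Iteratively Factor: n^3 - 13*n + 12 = (n - 3)*(n^2 + 3*n - 4) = (n - 3)*(n + 4)*(n - 1)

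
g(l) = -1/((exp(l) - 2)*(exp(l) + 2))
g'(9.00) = 0.00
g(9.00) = 0.00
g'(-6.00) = 0.00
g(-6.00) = 0.25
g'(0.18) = 0.44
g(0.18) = 0.39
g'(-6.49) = 0.00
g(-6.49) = 0.25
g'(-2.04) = 0.00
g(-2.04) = 0.25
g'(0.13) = 0.36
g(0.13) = 0.37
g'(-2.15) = 0.00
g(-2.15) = 0.25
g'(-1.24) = 0.01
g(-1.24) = 0.26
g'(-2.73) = 0.00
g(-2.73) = 0.25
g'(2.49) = 0.01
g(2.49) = -0.01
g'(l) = exp(l)/((exp(l) - 2)*(exp(l) + 2)^2) + exp(l)/((exp(l) - 2)^2*(exp(l) + 2))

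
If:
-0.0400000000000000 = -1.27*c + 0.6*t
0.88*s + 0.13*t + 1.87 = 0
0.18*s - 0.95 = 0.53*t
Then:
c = -1.10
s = -1.77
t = -2.39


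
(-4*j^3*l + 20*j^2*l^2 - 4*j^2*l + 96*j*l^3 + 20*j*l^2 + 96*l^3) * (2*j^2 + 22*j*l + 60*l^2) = -8*j^5*l - 48*j^4*l^2 - 8*j^4*l + 392*j^3*l^3 - 48*j^3*l^2 + 3312*j^2*l^4 + 392*j^2*l^3 + 5760*j*l^5 + 3312*j*l^4 + 5760*l^5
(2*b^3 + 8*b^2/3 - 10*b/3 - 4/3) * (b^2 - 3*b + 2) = 2*b^5 - 10*b^4/3 - 22*b^3/3 + 14*b^2 - 8*b/3 - 8/3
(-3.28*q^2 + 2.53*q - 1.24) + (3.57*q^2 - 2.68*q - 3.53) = 0.29*q^2 - 0.15*q - 4.77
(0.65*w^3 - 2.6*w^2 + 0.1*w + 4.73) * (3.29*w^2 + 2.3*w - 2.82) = 2.1385*w^5 - 7.059*w^4 - 7.484*w^3 + 23.1237*w^2 + 10.597*w - 13.3386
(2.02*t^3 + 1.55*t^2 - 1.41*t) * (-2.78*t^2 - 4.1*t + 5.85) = -5.6156*t^5 - 12.591*t^4 + 9.3818*t^3 + 14.8485*t^2 - 8.2485*t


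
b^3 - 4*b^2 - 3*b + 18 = (b - 3)^2*(b + 2)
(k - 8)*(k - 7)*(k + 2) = k^3 - 13*k^2 + 26*k + 112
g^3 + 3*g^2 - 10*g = g*(g - 2)*(g + 5)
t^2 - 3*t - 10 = (t - 5)*(t + 2)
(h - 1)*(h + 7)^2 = h^3 + 13*h^2 + 35*h - 49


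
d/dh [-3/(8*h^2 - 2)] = 12*h/(4*h^2 - 1)^2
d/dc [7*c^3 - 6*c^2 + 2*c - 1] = 21*c^2 - 12*c + 2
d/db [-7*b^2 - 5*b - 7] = -14*b - 5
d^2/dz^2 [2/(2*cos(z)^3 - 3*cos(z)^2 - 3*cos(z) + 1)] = 48*(6*(2*cos(z) - cos(2*z))^2*sin(z)^2 + (-cos(z) - 4*cos(2*z) + 3*cos(3*z))*(-3*cos(z) - 3*cos(2*z) + cos(3*z) - 1)/4)/(-3*cos(z) - 3*cos(2*z) + cos(3*z) - 1)^3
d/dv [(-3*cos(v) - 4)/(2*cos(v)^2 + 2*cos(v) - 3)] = (6*sin(v)^2 - 16*cos(v) - 23)*sin(v)/(2*cos(v) + cos(2*v) - 2)^2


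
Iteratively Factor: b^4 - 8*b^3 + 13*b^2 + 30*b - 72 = (b + 2)*(b^3 - 10*b^2 + 33*b - 36) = (b - 4)*(b + 2)*(b^2 - 6*b + 9) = (b - 4)*(b - 3)*(b + 2)*(b - 3)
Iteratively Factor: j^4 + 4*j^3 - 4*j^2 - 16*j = (j + 4)*(j^3 - 4*j) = (j + 2)*(j + 4)*(j^2 - 2*j) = j*(j + 2)*(j + 4)*(j - 2)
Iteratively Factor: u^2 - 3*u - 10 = (u - 5)*(u + 2)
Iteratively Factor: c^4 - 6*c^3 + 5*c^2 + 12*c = (c)*(c^3 - 6*c^2 + 5*c + 12) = c*(c - 3)*(c^2 - 3*c - 4) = c*(c - 4)*(c - 3)*(c + 1)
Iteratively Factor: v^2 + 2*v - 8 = (v - 2)*(v + 4)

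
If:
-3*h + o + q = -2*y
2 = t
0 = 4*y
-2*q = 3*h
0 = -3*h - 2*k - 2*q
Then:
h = -2*q/3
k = 0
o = -3*q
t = 2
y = 0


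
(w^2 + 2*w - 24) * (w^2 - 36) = w^4 + 2*w^3 - 60*w^2 - 72*w + 864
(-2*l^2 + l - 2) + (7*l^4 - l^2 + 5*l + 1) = 7*l^4 - 3*l^2 + 6*l - 1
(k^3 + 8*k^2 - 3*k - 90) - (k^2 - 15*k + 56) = k^3 + 7*k^2 + 12*k - 146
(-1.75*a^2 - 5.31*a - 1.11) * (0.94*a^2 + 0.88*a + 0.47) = -1.645*a^4 - 6.5314*a^3 - 6.5387*a^2 - 3.4725*a - 0.5217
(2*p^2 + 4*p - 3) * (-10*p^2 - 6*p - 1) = -20*p^4 - 52*p^3 + 4*p^2 + 14*p + 3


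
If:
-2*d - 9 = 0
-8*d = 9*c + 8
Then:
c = 28/9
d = -9/2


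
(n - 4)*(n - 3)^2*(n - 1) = n^4 - 11*n^3 + 43*n^2 - 69*n + 36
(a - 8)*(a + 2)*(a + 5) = a^3 - a^2 - 46*a - 80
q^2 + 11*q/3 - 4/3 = (q - 1/3)*(q + 4)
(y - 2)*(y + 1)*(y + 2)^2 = y^4 + 3*y^3 - 2*y^2 - 12*y - 8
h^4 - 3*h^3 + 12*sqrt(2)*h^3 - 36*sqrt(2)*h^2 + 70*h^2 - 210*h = h*(h - 3)*(h + 5*sqrt(2))*(h + 7*sqrt(2))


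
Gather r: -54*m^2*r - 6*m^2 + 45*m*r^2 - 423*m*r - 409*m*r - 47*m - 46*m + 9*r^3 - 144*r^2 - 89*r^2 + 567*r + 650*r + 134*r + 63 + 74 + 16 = -6*m^2 - 93*m + 9*r^3 + r^2*(45*m - 233) + r*(-54*m^2 - 832*m + 1351) + 153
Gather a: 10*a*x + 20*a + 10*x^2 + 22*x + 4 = a*(10*x + 20) + 10*x^2 + 22*x + 4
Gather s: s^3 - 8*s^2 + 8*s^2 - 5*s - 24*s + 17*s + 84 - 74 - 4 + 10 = s^3 - 12*s + 16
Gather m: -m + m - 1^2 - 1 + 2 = 0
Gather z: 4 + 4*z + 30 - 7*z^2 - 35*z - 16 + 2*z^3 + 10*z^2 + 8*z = 2*z^3 + 3*z^2 - 23*z + 18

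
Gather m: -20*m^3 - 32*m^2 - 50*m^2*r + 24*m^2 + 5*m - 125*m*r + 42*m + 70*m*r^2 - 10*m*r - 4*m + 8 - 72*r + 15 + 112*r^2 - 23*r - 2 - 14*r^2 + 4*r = -20*m^3 + m^2*(-50*r - 8) + m*(70*r^2 - 135*r + 43) + 98*r^2 - 91*r + 21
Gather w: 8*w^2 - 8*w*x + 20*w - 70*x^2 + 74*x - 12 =8*w^2 + w*(20 - 8*x) - 70*x^2 + 74*x - 12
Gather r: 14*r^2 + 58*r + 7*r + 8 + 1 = 14*r^2 + 65*r + 9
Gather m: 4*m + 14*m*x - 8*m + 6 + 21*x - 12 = m*(14*x - 4) + 21*x - 6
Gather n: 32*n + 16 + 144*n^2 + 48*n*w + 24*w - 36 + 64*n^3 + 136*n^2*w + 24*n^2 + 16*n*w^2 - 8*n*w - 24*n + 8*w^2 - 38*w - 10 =64*n^3 + n^2*(136*w + 168) + n*(16*w^2 + 40*w + 8) + 8*w^2 - 14*w - 30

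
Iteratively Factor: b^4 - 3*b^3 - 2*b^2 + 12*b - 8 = (b - 2)*(b^3 - b^2 - 4*b + 4) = (b - 2)*(b - 1)*(b^2 - 4) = (b - 2)^2*(b - 1)*(b + 2)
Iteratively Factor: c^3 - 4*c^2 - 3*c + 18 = (c + 2)*(c^2 - 6*c + 9) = (c - 3)*(c + 2)*(c - 3)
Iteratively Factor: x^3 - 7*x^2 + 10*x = (x - 5)*(x^2 - 2*x) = x*(x - 5)*(x - 2)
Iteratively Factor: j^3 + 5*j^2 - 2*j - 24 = (j - 2)*(j^2 + 7*j + 12) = (j - 2)*(j + 4)*(j + 3)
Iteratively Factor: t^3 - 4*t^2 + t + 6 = (t - 3)*(t^2 - t - 2) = (t - 3)*(t - 2)*(t + 1)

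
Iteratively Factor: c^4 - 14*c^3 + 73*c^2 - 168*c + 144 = (c - 3)*(c^3 - 11*c^2 + 40*c - 48) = (c - 3)^2*(c^2 - 8*c + 16) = (c - 4)*(c - 3)^2*(c - 4)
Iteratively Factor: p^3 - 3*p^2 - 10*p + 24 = (p - 4)*(p^2 + p - 6) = (p - 4)*(p - 2)*(p + 3)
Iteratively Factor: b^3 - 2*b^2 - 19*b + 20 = (b + 4)*(b^2 - 6*b + 5) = (b - 1)*(b + 4)*(b - 5)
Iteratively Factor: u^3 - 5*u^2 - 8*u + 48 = (u - 4)*(u^2 - u - 12) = (u - 4)^2*(u + 3)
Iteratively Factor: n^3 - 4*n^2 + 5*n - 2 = (n - 2)*(n^2 - 2*n + 1) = (n - 2)*(n - 1)*(n - 1)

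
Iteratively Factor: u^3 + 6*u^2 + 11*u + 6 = (u + 1)*(u^2 + 5*u + 6) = (u + 1)*(u + 3)*(u + 2)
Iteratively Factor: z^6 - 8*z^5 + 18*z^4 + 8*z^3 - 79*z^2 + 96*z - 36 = (z - 3)*(z^5 - 5*z^4 + 3*z^3 + 17*z^2 - 28*z + 12) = (z - 3)*(z + 2)*(z^4 - 7*z^3 + 17*z^2 - 17*z + 6) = (z - 3)*(z - 2)*(z + 2)*(z^3 - 5*z^2 + 7*z - 3) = (z - 3)^2*(z - 2)*(z + 2)*(z^2 - 2*z + 1) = (z - 3)^2*(z - 2)*(z - 1)*(z + 2)*(z - 1)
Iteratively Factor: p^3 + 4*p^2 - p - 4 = (p + 1)*(p^2 + 3*p - 4) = (p + 1)*(p + 4)*(p - 1)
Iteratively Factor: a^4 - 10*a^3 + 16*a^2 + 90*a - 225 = (a + 3)*(a^3 - 13*a^2 + 55*a - 75) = (a - 3)*(a + 3)*(a^2 - 10*a + 25) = (a - 5)*(a - 3)*(a + 3)*(a - 5)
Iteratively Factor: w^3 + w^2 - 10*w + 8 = (w - 1)*(w^2 + 2*w - 8) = (w - 1)*(w + 4)*(w - 2)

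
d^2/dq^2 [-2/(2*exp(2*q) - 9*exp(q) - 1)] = 2*(2*(4*exp(q) - 9)^2*exp(q) + (8*exp(q) - 9)*(-2*exp(2*q) + 9*exp(q) + 1))*exp(q)/(-2*exp(2*q) + 9*exp(q) + 1)^3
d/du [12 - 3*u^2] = -6*u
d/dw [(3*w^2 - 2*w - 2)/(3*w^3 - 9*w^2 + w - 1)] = (-9*w^4 + 12*w^3 + 3*w^2 - 42*w + 4)/(9*w^6 - 54*w^5 + 87*w^4 - 24*w^3 + 19*w^2 - 2*w + 1)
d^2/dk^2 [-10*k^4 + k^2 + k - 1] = 2 - 120*k^2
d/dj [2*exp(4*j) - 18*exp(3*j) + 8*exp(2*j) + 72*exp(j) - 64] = (8*exp(3*j) - 54*exp(2*j) + 16*exp(j) + 72)*exp(j)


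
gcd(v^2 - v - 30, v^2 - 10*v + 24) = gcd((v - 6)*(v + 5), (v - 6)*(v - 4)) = v - 6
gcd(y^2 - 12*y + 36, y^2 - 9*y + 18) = y - 6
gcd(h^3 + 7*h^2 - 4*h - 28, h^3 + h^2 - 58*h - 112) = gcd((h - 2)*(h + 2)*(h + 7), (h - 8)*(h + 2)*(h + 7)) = h^2 + 9*h + 14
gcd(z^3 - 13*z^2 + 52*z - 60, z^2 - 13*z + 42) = z - 6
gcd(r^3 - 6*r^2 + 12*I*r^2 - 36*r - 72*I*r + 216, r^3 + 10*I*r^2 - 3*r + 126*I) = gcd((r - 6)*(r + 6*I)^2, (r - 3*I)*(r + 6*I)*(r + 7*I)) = r + 6*I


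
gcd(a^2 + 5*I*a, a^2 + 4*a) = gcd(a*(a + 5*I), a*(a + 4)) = a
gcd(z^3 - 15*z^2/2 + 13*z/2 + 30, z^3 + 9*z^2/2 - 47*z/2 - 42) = z^2 - 5*z/2 - 6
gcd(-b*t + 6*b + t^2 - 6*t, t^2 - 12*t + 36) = t - 6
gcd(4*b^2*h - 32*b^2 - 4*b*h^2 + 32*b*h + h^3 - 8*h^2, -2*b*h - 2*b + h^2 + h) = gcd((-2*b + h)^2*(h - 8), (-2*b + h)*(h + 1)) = 2*b - h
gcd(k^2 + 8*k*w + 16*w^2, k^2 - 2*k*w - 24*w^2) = k + 4*w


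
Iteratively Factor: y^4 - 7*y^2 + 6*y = (y - 1)*(y^3 + y^2 - 6*y) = (y - 1)*(y + 3)*(y^2 - 2*y) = y*(y - 1)*(y + 3)*(y - 2)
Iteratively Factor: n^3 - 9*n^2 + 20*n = (n)*(n^2 - 9*n + 20) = n*(n - 4)*(n - 5)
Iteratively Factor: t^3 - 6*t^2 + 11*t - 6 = (t - 2)*(t^2 - 4*t + 3) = (t - 3)*(t - 2)*(t - 1)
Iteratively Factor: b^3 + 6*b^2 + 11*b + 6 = (b + 3)*(b^2 + 3*b + 2) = (b + 2)*(b + 3)*(b + 1)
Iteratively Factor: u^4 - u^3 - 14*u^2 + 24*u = (u - 2)*(u^3 + u^2 - 12*u) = u*(u - 2)*(u^2 + u - 12) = u*(u - 2)*(u + 4)*(u - 3)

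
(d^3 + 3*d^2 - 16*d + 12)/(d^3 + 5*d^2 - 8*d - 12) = (d - 1)/(d + 1)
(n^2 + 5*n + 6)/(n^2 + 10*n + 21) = (n + 2)/(n + 7)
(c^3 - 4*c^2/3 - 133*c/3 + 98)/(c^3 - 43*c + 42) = (c - 7/3)/(c - 1)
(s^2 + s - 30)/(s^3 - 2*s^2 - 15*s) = (s + 6)/(s*(s + 3))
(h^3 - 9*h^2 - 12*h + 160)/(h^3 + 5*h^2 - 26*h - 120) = (h - 8)/(h + 6)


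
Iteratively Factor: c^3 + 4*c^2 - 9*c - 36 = (c - 3)*(c^2 + 7*c + 12) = (c - 3)*(c + 4)*(c + 3)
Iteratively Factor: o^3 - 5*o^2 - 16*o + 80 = (o - 4)*(o^2 - o - 20) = (o - 4)*(o + 4)*(o - 5)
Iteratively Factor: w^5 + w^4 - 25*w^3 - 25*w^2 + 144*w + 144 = (w + 4)*(w^4 - 3*w^3 - 13*w^2 + 27*w + 36) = (w + 1)*(w + 4)*(w^3 - 4*w^2 - 9*w + 36) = (w - 4)*(w + 1)*(w + 4)*(w^2 - 9) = (w - 4)*(w - 3)*(w + 1)*(w + 4)*(w + 3)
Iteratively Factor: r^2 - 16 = (r - 4)*(r + 4)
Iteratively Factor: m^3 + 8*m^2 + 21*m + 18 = (m + 3)*(m^2 + 5*m + 6) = (m + 2)*(m + 3)*(m + 3)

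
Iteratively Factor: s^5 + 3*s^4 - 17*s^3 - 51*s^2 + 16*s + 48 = (s + 3)*(s^4 - 17*s^2 + 16) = (s - 1)*(s + 3)*(s^3 + s^2 - 16*s - 16) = (s - 4)*(s - 1)*(s + 3)*(s^2 + 5*s + 4) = (s - 4)*(s - 1)*(s + 1)*(s + 3)*(s + 4)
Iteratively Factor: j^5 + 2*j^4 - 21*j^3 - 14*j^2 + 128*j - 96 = (j - 3)*(j^4 + 5*j^3 - 6*j^2 - 32*j + 32) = (j - 3)*(j + 4)*(j^3 + j^2 - 10*j + 8) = (j - 3)*(j - 2)*(j + 4)*(j^2 + 3*j - 4) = (j - 3)*(j - 2)*(j - 1)*(j + 4)*(j + 4)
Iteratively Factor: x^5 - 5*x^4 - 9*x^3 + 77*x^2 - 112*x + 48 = (x - 4)*(x^4 - x^3 - 13*x^2 + 25*x - 12) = (x - 4)*(x - 3)*(x^3 + 2*x^2 - 7*x + 4) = (x - 4)*(x - 3)*(x - 1)*(x^2 + 3*x - 4) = (x - 4)*(x - 3)*(x - 1)^2*(x + 4)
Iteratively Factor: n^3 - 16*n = (n - 4)*(n^2 + 4*n) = n*(n - 4)*(n + 4)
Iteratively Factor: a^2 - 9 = (a + 3)*(a - 3)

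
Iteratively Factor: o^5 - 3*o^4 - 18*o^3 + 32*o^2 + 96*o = (o + 3)*(o^4 - 6*o^3 + 32*o) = (o + 2)*(o + 3)*(o^3 - 8*o^2 + 16*o) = (o - 4)*(o + 2)*(o + 3)*(o^2 - 4*o) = o*(o - 4)*(o + 2)*(o + 3)*(o - 4)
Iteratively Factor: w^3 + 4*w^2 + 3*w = (w)*(w^2 + 4*w + 3) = w*(w + 3)*(w + 1)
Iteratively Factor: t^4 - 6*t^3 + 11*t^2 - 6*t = (t)*(t^3 - 6*t^2 + 11*t - 6) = t*(t - 1)*(t^2 - 5*t + 6) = t*(t - 2)*(t - 1)*(t - 3)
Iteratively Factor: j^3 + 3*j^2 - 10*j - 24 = (j + 4)*(j^2 - j - 6) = (j + 2)*(j + 4)*(j - 3)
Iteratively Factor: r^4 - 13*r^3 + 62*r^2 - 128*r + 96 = (r - 2)*(r^3 - 11*r^2 + 40*r - 48) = (r - 3)*(r - 2)*(r^2 - 8*r + 16) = (r - 4)*(r - 3)*(r - 2)*(r - 4)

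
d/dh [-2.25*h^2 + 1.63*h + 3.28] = 1.63 - 4.5*h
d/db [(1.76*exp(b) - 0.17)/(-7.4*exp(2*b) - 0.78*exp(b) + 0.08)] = (13.024*exp(2*b) - 2.516*exp(b) + 0.00819999999999999)*exp(b)/(54.76*exp(4*b) + 11.544*exp(3*b) - 0.5756*exp(2*b) - 0.1248*exp(b) + 0.0064)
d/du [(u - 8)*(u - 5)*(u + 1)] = 3*u^2 - 24*u + 27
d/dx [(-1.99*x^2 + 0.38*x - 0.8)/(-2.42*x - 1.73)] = (4.8158*x^2 + 6.8854*x - 2.5934)/(5.8564*x^2 + 8.3732*x + 2.9929)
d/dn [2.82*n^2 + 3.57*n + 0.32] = 5.64*n + 3.57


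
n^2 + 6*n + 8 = (n + 2)*(n + 4)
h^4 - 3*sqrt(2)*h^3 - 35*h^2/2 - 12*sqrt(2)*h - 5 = (h - 5*sqrt(2))*(h + sqrt(2)/2)^2*(h + sqrt(2))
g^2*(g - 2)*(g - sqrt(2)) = g^4 - 2*g^3 - sqrt(2)*g^3 + 2*sqrt(2)*g^2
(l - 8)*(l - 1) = l^2 - 9*l + 8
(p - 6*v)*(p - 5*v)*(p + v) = p^3 - 10*p^2*v + 19*p*v^2 + 30*v^3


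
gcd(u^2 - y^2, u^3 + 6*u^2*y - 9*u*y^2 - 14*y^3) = u + y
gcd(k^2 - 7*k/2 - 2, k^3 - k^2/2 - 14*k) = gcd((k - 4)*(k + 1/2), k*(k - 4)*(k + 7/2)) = k - 4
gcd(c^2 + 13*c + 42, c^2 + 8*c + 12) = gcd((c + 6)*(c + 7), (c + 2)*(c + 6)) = c + 6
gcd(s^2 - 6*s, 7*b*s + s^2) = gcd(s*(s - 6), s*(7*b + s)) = s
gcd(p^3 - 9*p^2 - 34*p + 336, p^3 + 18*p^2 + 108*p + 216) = p + 6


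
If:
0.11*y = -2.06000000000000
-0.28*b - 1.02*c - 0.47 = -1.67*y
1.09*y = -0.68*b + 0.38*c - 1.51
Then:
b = 9.02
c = -33.60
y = -18.73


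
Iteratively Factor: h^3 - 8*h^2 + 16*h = (h)*(h^2 - 8*h + 16) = h*(h - 4)*(h - 4)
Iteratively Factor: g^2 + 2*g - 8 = (g - 2)*(g + 4)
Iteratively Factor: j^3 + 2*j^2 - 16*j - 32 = (j - 4)*(j^2 + 6*j + 8) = (j - 4)*(j + 2)*(j + 4)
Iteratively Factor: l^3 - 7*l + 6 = (l + 3)*(l^2 - 3*l + 2) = (l - 2)*(l + 3)*(l - 1)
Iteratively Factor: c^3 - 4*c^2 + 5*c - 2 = (c - 1)*(c^2 - 3*c + 2) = (c - 2)*(c - 1)*(c - 1)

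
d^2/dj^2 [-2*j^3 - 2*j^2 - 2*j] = -12*j - 4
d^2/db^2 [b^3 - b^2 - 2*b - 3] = 6*b - 2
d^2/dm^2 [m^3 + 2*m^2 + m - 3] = 6*m + 4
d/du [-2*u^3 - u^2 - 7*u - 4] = -6*u^2 - 2*u - 7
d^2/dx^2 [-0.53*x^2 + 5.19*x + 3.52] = -1.06000000000000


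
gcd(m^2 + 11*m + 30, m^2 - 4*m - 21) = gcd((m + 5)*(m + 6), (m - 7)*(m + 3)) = 1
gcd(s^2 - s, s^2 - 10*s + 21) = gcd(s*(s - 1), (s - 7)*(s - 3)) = 1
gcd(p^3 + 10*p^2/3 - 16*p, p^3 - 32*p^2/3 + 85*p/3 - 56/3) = p - 8/3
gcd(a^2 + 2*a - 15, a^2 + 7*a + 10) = a + 5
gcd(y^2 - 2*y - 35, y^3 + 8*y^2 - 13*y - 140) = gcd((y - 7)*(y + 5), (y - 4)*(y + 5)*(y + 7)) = y + 5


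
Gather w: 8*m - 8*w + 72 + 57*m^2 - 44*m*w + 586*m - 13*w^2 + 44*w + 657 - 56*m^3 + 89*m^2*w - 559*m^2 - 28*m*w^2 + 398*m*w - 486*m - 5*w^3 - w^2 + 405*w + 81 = -56*m^3 - 502*m^2 + 108*m - 5*w^3 + w^2*(-28*m - 14) + w*(89*m^2 + 354*m + 441) + 810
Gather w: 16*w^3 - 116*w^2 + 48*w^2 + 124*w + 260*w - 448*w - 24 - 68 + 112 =16*w^3 - 68*w^2 - 64*w + 20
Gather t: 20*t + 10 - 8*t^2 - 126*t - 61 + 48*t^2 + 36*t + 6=40*t^2 - 70*t - 45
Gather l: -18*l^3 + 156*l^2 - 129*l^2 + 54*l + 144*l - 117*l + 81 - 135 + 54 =-18*l^3 + 27*l^2 + 81*l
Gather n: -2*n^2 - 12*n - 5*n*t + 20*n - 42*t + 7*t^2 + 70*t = -2*n^2 + n*(8 - 5*t) + 7*t^2 + 28*t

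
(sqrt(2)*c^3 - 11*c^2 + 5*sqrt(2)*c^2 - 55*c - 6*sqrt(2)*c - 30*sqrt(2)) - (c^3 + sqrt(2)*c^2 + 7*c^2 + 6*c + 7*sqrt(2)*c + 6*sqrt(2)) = -c^3 + sqrt(2)*c^3 - 18*c^2 + 4*sqrt(2)*c^2 - 61*c - 13*sqrt(2)*c - 36*sqrt(2)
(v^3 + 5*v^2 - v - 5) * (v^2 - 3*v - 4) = v^5 + 2*v^4 - 20*v^3 - 22*v^2 + 19*v + 20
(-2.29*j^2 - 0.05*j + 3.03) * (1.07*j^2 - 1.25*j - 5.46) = -2.4503*j^4 + 2.809*j^3 + 15.808*j^2 - 3.5145*j - 16.5438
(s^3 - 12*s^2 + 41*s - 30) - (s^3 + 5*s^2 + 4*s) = -17*s^2 + 37*s - 30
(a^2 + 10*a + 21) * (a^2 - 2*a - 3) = a^4 + 8*a^3 - 2*a^2 - 72*a - 63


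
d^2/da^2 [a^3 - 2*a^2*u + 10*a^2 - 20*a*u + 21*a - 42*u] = 6*a - 4*u + 20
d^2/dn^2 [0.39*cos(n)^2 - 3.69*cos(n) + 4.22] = 3.69*cos(n) - 0.78*cos(2*n)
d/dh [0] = 0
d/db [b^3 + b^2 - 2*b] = 3*b^2 + 2*b - 2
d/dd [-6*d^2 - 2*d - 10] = -12*d - 2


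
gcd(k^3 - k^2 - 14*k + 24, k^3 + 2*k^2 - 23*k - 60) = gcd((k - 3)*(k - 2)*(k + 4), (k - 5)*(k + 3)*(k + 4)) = k + 4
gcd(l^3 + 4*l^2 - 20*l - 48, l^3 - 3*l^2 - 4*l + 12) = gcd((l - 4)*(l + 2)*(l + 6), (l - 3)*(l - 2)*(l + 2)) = l + 2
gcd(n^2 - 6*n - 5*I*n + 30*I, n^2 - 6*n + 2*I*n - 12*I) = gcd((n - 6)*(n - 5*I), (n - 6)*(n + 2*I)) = n - 6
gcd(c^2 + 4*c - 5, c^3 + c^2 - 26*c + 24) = c - 1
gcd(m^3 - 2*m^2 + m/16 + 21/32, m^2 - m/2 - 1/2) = m + 1/2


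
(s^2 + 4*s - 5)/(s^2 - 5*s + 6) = (s^2 + 4*s - 5)/(s^2 - 5*s + 6)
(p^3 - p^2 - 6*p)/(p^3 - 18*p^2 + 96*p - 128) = p*(p^2 - p - 6)/(p^3 - 18*p^2 + 96*p - 128)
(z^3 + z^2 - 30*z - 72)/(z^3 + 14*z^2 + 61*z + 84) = (z - 6)/(z + 7)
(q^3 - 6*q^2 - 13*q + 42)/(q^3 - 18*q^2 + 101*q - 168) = (q^2 + q - 6)/(q^2 - 11*q + 24)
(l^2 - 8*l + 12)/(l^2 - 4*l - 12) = (l - 2)/(l + 2)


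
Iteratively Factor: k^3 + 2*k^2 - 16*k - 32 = (k + 2)*(k^2 - 16) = (k + 2)*(k + 4)*(k - 4)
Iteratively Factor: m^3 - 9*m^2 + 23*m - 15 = (m - 3)*(m^2 - 6*m + 5) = (m - 3)*(m - 1)*(m - 5)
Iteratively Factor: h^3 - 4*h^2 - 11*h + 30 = (h + 3)*(h^2 - 7*h + 10) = (h - 5)*(h + 3)*(h - 2)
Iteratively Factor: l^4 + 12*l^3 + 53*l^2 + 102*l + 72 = (l + 3)*(l^3 + 9*l^2 + 26*l + 24) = (l + 3)*(l + 4)*(l^2 + 5*l + 6) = (l + 3)^2*(l + 4)*(l + 2)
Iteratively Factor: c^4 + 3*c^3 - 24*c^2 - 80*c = (c)*(c^3 + 3*c^2 - 24*c - 80) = c*(c + 4)*(c^2 - c - 20) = c*(c + 4)^2*(c - 5)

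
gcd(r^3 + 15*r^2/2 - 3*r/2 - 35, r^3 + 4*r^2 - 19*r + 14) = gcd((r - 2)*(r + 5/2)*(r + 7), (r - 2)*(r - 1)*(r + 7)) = r^2 + 5*r - 14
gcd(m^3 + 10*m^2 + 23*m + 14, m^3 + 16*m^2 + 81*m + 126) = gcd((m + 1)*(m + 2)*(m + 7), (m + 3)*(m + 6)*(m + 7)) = m + 7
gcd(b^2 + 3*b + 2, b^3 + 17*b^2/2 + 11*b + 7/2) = b + 1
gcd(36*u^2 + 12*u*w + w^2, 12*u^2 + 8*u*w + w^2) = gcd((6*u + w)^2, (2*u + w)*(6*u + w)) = 6*u + w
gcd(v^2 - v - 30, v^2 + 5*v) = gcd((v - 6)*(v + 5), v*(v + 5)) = v + 5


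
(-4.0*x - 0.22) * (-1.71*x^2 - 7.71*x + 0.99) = 6.84*x^3 + 31.2162*x^2 - 2.2638*x - 0.2178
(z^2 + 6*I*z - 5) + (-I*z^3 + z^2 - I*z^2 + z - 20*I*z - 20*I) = -I*z^3 + 2*z^2 - I*z^2 + z - 14*I*z - 5 - 20*I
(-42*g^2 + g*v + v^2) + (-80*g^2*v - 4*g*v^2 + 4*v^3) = -80*g^2*v - 42*g^2 - 4*g*v^2 + g*v + 4*v^3 + v^2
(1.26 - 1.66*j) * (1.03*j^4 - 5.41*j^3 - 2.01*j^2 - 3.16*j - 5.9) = -1.7098*j^5 + 10.2784*j^4 - 3.48*j^3 + 2.713*j^2 + 5.8124*j - 7.434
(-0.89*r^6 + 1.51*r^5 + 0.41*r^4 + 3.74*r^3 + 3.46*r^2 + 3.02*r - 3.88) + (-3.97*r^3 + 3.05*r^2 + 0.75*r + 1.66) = -0.89*r^6 + 1.51*r^5 + 0.41*r^4 - 0.23*r^3 + 6.51*r^2 + 3.77*r - 2.22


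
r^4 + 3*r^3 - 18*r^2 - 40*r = r*(r - 4)*(r + 2)*(r + 5)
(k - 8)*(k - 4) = k^2 - 12*k + 32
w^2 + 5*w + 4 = (w + 1)*(w + 4)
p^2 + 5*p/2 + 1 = (p + 1/2)*(p + 2)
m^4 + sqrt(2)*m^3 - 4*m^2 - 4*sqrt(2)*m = m*(m - 2)*(m + 2)*(m + sqrt(2))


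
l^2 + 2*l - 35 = (l - 5)*(l + 7)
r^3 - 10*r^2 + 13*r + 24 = (r - 8)*(r - 3)*(r + 1)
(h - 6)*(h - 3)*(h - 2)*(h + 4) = h^4 - 7*h^3 - 8*h^2 + 108*h - 144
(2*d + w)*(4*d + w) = 8*d^2 + 6*d*w + w^2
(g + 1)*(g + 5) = g^2 + 6*g + 5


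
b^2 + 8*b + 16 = (b + 4)^2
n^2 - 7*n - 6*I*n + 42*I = (n - 7)*(n - 6*I)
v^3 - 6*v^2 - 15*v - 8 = (v - 8)*(v + 1)^2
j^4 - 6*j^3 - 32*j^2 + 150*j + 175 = (j - 7)*(j - 5)*(j + 1)*(j + 5)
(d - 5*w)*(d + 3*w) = d^2 - 2*d*w - 15*w^2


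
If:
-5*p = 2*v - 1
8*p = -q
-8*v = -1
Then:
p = 3/20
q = -6/5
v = 1/8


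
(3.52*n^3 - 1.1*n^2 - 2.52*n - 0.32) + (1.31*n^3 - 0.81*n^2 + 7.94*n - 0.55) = 4.83*n^3 - 1.91*n^2 + 5.42*n - 0.87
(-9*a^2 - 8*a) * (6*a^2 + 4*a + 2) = -54*a^4 - 84*a^3 - 50*a^2 - 16*a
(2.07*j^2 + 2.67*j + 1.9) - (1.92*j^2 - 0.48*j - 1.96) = 0.15*j^2 + 3.15*j + 3.86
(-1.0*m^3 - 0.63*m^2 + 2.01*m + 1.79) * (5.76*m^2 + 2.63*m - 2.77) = -5.76*m^5 - 6.2588*m^4 + 12.6907*m^3 + 17.3418*m^2 - 0.859999999999999*m - 4.9583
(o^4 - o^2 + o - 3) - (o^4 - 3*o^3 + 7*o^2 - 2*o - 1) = 3*o^3 - 8*o^2 + 3*o - 2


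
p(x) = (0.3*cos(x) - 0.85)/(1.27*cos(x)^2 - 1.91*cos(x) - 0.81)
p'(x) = (2.54*sin(x)*cos(x) - 1.91*sin(x))*(0.3*cos(x) - 0.85)/(1.27*cos(x)^2 - 1.91*cos(x) - 0.81)^2 - 0.3*sin(x)/(1.27*cos(x)^2 - 1.91*cos(x) - 0.81) = (0.381*cos(x)^2 - 2.159*cos(x) + 1.8665)*sin(x)/(1.6129*cos(x)^4 - 4.8514*cos(x)^3 + 1.5907*cos(x)^2 + 3.0942*cos(x) + 0.6561)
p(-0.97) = 0.46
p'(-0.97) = -0.29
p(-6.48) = 0.38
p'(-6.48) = -0.01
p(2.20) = -1.36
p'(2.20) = 4.65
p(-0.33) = 0.38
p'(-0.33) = -0.02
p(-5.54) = 0.41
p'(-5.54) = 0.14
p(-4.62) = 1.41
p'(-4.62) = 5.31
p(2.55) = -0.67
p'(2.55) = 0.80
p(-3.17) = -0.49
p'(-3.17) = 0.02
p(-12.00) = 0.39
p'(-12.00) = 0.07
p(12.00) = 0.39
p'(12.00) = -0.07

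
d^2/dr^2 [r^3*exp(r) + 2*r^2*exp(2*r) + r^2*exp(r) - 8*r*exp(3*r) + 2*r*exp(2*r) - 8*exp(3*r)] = (r^3 + 8*r^2*exp(r) + 7*r^2 - 72*r*exp(2*r) + 24*r*exp(r) + 10*r - 120*exp(2*r) + 12*exp(r) + 2)*exp(r)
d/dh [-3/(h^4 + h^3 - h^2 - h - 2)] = 3*(4*h^3 + 3*h^2 - 2*h - 1)/(-h^4 - h^3 + h^2 + h + 2)^2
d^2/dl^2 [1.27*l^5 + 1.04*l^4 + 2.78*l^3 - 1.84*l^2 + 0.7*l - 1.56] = 25.4*l^3 + 12.48*l^2 + 16.68*l - 3.68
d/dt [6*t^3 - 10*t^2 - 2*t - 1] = 18*t^2 - 20*t - 2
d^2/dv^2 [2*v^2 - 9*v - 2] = 4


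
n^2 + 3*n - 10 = (n - 2)*(n + 5)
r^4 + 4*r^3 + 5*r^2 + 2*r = r*(r + 1)^2*(r + 2)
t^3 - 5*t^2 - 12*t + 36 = (t - 6)*(t - 2)*(t + 3)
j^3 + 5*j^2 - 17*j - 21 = (j - 3)*(j + 1)*(j + 7)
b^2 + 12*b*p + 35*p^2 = (b + 5*p)*(b + 7*p)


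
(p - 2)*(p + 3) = p^2 + p - 6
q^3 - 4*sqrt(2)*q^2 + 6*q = q*(q - 3*sqrt(2))*(q - sqrt(2))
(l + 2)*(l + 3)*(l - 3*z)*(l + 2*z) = l^4 - l^3*z + 5*l^3 - 6*l^2*z^2 - 5*l^2*z + 6*l^2 - 30*l*z^2 - 6*l*z - 36*z^2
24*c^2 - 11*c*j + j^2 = (-8*c + j)*(-3*c + j)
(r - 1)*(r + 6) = r^2 + 5*r - 6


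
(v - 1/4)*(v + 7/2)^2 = v^3 + 27*v^2/4 + 21*v/2 - 49/16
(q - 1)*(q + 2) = q^2 + q - 2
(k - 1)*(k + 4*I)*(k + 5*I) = k^3 - k^2 + 9*I*k^2 - 20*k - 9*I*k + 20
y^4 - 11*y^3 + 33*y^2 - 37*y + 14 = (y - 7)*(y - 2)*(y - 1)^2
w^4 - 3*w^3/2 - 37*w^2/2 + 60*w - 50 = (w - 5/2)*(w - 2)^2*(w + 5)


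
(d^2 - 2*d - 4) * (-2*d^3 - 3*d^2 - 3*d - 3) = -2*d^5 + d^4 + 11*d^3 + 15*d^2 + 18*d + 12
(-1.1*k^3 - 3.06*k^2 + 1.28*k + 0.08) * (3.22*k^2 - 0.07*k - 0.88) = -3.542*k^5 - 9.7762*k^4 + 5.3038*k^3 + 2.8608*k^2 - 1.132*k - 0.0704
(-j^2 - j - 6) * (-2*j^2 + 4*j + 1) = 2*j^4 - 2*j^3 + 7*j^2 - 25*j - 6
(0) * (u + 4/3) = 0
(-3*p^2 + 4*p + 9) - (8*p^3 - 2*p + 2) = -8*p^3 - 3*p^2 + 6*p + 7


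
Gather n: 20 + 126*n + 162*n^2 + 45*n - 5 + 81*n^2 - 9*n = 243*n^2 + 162*n + 15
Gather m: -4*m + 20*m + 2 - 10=16*m - 8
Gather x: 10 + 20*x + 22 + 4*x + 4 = 24*x + 36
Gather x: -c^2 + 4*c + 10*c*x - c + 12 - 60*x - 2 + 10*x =-c^2 + 3*c + x*(10*c - 50) + 10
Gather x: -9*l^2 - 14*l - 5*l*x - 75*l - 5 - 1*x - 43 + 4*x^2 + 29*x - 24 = -9*l^2 - 89*l + 4*x^2 + x*(28 - 5*l) - 72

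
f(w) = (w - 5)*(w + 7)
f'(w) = 2*w + 2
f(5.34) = 4.20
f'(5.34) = 12.68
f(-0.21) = -35.38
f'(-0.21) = 1.58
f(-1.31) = -35.90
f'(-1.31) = -0.62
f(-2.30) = -34.31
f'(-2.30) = -2.60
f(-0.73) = -35.93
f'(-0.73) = 0.54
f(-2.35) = -34.18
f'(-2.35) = -2.70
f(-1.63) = -35.60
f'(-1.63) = -1.26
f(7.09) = 29.45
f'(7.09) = 16.18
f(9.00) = 64.00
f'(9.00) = 20.00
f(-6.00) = -11.00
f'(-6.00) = -10.00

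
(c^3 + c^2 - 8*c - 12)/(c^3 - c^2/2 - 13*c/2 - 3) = 2*(c + 2)/(2*c + 1)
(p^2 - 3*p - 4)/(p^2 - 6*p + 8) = (p + 1)/(p - 2)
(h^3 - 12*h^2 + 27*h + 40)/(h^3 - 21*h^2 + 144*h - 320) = (h + 1)/(h - 8)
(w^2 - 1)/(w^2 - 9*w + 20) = (w^2 - 1)/(w^2 - 9*w + 20)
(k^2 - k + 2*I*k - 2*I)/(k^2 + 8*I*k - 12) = (k - 1)/(k + 6*I)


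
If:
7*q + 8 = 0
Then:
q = -8/7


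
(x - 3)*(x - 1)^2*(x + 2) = x^4 - 3*x^3 - 3*x^2 + 11*x - 6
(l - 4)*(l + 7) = l^2 + 3*l - 28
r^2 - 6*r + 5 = (r - 5)*(r - 1)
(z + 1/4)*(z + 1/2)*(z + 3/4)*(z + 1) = z^4 + 5*z^3/2 + 35*z^2/16 + 25*z/32 + 3/32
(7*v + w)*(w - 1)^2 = 7*v*w^2 - 14*v*w + 7*v + w^3 - 2*w^2 + w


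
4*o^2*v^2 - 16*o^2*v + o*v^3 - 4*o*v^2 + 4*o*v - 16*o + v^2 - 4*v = (4*o + v)*(v - 4)*(o*v + 1)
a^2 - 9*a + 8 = (a - 8)*(a - 1)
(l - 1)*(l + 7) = l^2 + 6*l - 7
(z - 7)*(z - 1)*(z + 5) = z^3 - 3*z^2 - 33*z + 35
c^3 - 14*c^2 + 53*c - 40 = (c - 8)*(c - 5)*(c - 1)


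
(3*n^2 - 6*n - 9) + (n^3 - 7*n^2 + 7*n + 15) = n^3 - 4*n^2 + n + 6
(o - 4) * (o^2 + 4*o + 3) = o^3 - 13*o - 12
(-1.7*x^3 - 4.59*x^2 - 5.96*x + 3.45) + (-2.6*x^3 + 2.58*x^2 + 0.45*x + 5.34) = -4.3*x^3 - 2.01*x^2 - 5.51*x + 8.79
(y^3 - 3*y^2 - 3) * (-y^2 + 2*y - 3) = -y^5 + 5*y^4 - 9*y^3 + 12*y^2 - 6*y + 9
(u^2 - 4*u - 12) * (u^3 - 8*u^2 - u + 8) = u^5 - 12*u^4 + 19*u^3 + 108*u^2 - 20*u - 96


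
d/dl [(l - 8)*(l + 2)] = 2*l - 6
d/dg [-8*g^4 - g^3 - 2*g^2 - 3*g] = -32*g^3 - 3*g^2 - 4*g - 3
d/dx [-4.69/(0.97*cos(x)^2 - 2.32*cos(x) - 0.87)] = (10.8808 - 9.0986*cos(x))*sin(x)/(-0.97*cos(x)^2 + 2.32*cos(x) + 0.87)^2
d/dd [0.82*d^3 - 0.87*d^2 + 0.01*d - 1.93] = 2.46*d^2 - 1.74*d + 0.01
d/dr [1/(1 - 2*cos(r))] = -2*sin(r)/(2*cos(r) - 1)^2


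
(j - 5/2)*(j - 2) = j^2 - 9*j/2 + 5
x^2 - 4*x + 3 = (x - 3)*(x - 1)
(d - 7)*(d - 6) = d^2 - 13*d + 42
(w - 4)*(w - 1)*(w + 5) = w^3 - 21*w + 20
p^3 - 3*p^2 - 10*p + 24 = (p - 4)*(p - 2)*(p + 3)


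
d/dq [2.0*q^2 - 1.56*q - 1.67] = 4.0*q - 1.56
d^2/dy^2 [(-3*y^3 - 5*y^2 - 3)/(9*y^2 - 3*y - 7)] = 2*(-351*y^3 - 1863*y^2 - 198*y - 461)/(729*y^6 - 729*y^5 - 1458*y^4 + 1107*y^3 + 1134*y^2 - 441*y - 343)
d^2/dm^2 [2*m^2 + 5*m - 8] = 4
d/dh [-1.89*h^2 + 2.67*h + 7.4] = 2.67 - 3.78*h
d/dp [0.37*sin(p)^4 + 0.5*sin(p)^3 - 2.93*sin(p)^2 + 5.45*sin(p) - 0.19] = (1.48*sin(p)^3 + 1.5*sin(p)^2 - 5.86*sin(p) + 5.45)*cos(p)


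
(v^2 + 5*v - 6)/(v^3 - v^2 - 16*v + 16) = (v + 6)/(v^2 - 16)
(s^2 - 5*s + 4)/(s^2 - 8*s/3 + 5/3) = 3*(s - 4)/(3*s - 5)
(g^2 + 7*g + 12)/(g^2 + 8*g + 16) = (g + 3)/(g + 4)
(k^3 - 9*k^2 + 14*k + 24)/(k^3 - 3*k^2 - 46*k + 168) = (k + 1)/(k + 7)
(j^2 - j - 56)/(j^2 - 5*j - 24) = (j + 7)/(j + 3)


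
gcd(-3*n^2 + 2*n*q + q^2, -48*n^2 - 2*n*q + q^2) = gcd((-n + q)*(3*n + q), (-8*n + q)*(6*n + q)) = 1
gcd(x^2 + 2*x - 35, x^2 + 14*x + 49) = x + 7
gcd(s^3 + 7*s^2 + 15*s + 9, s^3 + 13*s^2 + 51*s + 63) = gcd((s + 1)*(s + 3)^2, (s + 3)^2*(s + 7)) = s^2 + 6*s + 9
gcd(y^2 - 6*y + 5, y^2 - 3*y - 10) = y - 5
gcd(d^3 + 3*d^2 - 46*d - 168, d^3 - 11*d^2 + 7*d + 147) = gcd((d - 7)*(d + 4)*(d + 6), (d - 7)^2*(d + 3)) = d - 7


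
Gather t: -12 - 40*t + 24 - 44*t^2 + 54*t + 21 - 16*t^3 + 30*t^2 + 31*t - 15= -16*t^3 - 14*t^2 + 45*t + 18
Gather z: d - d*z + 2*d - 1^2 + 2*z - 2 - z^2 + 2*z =3*d - z^2 + z*(4 - d) - 3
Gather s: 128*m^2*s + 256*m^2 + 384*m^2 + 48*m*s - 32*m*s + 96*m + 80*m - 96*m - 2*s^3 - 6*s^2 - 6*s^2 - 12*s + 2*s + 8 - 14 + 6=640*m^2 + 80*m - 2*s^3 - 12*s^2 + s*(128*m^2 + 16*m - 10)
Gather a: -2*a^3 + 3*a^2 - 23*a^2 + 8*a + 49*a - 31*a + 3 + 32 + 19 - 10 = -2*a^3 - 20*a^2 + 26*a + 44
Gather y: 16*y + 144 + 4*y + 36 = 20*y + 180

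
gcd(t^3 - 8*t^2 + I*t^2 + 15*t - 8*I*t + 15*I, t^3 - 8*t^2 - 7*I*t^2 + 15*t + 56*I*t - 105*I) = t^2 - 8*t + 15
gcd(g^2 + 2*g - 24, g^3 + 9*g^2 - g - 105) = 1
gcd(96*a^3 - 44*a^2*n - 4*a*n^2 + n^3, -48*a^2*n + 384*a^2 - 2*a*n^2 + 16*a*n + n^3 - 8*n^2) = 48*a^2 + 2*a*n - n^2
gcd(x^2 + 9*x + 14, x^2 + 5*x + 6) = x + 2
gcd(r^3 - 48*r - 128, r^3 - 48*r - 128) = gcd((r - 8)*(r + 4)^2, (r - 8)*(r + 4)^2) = r^3 - 48*r - 128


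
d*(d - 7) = d^2 - 7*d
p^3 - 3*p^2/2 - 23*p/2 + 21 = (p - 3)*(p - 2)*(p + 7/2)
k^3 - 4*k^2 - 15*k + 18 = (k - 6)*(k - 1)*(k + 3)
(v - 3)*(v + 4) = v^2 + v - 12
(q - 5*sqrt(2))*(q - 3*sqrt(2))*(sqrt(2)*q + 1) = sqrt(2)*q^3 - 15*q^2 + 22*sqrt(2)*q + 30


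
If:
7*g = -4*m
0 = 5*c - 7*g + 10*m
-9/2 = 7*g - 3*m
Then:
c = -9/5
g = -18/49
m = 9/14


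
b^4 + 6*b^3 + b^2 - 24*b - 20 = (b - 2)*(b + 1)*(b + 2)*(b + 5)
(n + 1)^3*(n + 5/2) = n^4 + 11*n^3/2 + 21*n^2/2 + 17*n/2 + 5/2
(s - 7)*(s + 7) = s^2 - 49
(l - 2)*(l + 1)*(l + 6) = l^3 + 5*l^2 - 8*l - 12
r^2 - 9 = (r - 3)*(r + 3)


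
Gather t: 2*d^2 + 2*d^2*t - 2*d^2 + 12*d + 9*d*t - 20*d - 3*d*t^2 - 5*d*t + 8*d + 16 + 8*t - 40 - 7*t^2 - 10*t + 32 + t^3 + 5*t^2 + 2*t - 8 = t^3 + t^2*(-3*d - 2) + t*(2*d^2 + 4*d)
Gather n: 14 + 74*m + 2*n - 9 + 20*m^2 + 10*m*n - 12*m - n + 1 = 20*m^2 + 62*m + n*(10*m + 1) + 6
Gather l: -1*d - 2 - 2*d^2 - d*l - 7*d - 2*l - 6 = -2*d^2 - 8*d + l*(-d - 2) - 8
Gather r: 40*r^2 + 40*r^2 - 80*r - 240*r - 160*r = 80*r^2 - 480*r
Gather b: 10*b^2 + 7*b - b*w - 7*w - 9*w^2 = 10*b^2 + b*(7 - w) - 9*w^2 - 7*w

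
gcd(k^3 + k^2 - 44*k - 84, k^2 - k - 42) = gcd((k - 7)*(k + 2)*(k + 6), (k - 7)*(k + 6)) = k^2 - k - 42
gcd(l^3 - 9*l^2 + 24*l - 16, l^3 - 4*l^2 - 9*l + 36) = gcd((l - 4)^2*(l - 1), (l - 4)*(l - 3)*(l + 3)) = l - 4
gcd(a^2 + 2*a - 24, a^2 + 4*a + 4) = 1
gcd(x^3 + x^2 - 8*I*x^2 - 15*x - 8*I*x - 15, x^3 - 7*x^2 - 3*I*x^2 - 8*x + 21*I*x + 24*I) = x^2 + x*(1 - 3*I) - 3*I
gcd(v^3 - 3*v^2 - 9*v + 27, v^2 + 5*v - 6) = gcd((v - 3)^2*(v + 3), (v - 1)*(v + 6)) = 1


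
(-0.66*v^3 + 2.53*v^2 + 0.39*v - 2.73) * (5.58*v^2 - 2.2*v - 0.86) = -3.6828*v^5 + 15.5694*v^4 - 2.8222*v^3 - 18.2672*v^2 + 5.6706*v + 2.3478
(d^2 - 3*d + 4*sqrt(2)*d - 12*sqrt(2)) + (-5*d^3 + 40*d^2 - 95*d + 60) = -5*d^3 + 41*d^2 - 98*d + 4*sqrt(2)*d - 12*sqrt(2) + 60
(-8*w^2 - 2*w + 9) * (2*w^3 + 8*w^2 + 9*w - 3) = -16*w^5 - 68*w^4 - 70*w^3 + 78*w^2 + 87*w - 27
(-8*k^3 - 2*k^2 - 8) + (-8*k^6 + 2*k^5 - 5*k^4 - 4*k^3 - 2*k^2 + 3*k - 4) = -8*k^6 + 2*k^5 - 5*k^4 - 12*k^3 - 4*k^2 + 3*k - 12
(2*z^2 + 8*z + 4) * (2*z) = 4*z^3 + 16*z^2 + 8*z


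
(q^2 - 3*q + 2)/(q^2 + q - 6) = (q - 1)/(q + 3)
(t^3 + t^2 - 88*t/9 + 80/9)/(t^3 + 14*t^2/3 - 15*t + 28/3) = (3*t^2 + 7*t - 20)/(3*(t^2 + 6*t - 7))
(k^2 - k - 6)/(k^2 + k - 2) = (k - 3)/(k - 1)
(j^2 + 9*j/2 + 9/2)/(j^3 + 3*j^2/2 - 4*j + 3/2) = (2*j + 3)/(2*j^2 - 3*j + 1)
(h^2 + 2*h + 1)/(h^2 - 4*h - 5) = (h + 1)/(h - 5)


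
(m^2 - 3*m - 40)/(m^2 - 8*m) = (m + 5)/m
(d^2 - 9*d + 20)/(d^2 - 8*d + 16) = (d - 5)/(d - 4)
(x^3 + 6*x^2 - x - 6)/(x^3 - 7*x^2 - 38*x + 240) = (x^2 - 1)/(x^2 - 13*x + 40)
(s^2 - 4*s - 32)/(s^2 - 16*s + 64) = (s + 4)/(s - 8)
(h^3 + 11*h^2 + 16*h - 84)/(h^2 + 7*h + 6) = (h^2 + 5*h - 14)/(h + 1)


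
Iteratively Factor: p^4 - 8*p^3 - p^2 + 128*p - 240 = (p + 4)*(p^3 - 12*p^2 + 47*p - 60) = (p - 5)*(p + 4)*(p^2 - 7*p + 12) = (p - 5)*(p - 3)*(p + 4)*(p - 4)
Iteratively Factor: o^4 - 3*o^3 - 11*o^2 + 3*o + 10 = (o - 1)*(o^3 - 2*o^2 - 13*o - 10) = (o - 1)*(o + 1)*(o^2 - 3*o - 10) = (o - 1)*(o + 1)*(o + 2)*(o - 5)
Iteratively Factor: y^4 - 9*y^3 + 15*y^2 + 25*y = (y)*(y^3 - 9*y^2 + 15*y + 25) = y*(y - 5)*(y^2 - 4*y - 5) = y*(y - 5)*(y + 1)*(y - 5)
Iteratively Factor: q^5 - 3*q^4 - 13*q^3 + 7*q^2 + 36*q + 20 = (q - 2)*(q^4 - q^3 - 15*q^2 - 23*q - 10) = (q - 5)*(q - 2)*(q^3 + 4*q^2 + 5*q + 2) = (q - 5)*(q - 2)*(q + 2)*(q^2 + 2*q + 1) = (q - 5)*(q - 2)*(q + 1)*(q + 2)*(q + 1)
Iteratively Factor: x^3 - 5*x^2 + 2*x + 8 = (x - 2)*(x^2 - 3*x - 4) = (x - 2)*(x + 1)*(x - 4)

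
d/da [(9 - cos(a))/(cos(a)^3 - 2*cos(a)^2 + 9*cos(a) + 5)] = (-75*cos(a) + 29*cos(2*a) - cos(3*a) + 201)*sin(a)/(2*(cos(a)^3 - 2*cos(a)^2 + 9*cos(a) + 5)^2)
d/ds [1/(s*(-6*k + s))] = (s*(-6*k + s) + (6*k - s)^2)/(s^2*(6*k - s)^3)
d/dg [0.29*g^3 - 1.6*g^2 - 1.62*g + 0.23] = 0.87*g^2 - 3.2*g - 1.62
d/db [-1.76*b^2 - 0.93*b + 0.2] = -3.52*b - 0.93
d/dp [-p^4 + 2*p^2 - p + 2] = -4*p^3 + 4*p - 1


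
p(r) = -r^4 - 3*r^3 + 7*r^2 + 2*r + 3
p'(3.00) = -145.00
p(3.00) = -90.00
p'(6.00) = -1102.00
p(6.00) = -1677.00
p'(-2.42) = -27.90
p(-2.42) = 47.37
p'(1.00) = 3.00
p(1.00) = 8.00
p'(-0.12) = 0.20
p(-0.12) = 2.87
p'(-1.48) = -25.47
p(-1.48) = 20.30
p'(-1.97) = -29.93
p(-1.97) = 34.10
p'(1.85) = -28.23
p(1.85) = -0.05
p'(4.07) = -359.78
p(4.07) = -349.56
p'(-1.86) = -29.44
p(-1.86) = 30.83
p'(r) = -4*r^3 - 9*r^2 + 14*r + 2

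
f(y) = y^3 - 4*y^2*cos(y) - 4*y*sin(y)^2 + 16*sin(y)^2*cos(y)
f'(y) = 4*y^2*sin(y) + 3*y^2 - 8*y*sin(y)*cos(y) - 8*y*cos(y) - 16*sin(y)^3 - 4*sin(y)^2 + 32*sin(y)*cos(y)^2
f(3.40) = 82.11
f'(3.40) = 34.80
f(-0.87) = 5.45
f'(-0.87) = -4.35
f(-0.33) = 1.28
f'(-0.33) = -7.28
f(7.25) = 248.18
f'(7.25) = 267.55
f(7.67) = 381.34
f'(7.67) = 367.55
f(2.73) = 43.57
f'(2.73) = 71.40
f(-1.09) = 5.75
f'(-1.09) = 1.75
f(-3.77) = -6.85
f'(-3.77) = 45.00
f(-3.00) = 8.56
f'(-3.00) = -2.95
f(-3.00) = 8.56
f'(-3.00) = -2.95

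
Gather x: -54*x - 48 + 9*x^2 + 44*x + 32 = 9*x^2 - 10*x - 16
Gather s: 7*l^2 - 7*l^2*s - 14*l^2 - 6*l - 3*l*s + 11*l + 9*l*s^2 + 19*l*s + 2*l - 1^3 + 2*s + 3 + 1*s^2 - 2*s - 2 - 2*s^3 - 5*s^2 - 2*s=-7*l^2 + 7*l - 2*s^3 + s^2*(9*l - 4) + s*(-7*l^2 + 16*l - 2)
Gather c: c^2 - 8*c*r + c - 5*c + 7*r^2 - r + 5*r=c^2 + c*(-8*r - 4) + 7*r^2 + 4*r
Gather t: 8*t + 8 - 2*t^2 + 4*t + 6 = -2*t^2 + 12*t + 14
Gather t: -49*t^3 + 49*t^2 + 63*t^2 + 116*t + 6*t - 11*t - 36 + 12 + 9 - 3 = -49*t^3 + 112*t^2 + 111*t - 18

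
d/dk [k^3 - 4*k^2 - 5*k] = 3*k^2 - 8*k - 5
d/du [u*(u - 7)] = 2*u - 7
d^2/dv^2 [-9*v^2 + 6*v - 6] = -18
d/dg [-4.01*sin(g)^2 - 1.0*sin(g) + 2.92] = -(8.02*sin(g) + 1.0)*cos(g)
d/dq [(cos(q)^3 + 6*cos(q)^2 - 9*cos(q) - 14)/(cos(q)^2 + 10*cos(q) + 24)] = (-cos(q)^4 - 20*cos(q)^3 - 141*cos(q)^2 - 316*cos(q) + 76)*sin(q)/((cos(q) + 4)^2*(cos(q) + 6)^2)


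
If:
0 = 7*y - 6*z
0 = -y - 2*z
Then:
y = 0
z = 0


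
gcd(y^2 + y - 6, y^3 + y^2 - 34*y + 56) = y - 2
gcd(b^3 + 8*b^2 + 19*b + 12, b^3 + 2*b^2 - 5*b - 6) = b^2 + 4*b + 3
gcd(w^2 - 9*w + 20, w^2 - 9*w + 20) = w^2 - 9*w + 20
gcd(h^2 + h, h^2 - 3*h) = h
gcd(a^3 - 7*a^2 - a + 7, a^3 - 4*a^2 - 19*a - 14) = a^2 - 6*a - 7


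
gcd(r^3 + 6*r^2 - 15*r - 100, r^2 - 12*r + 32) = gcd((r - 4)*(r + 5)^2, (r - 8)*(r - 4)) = r - 4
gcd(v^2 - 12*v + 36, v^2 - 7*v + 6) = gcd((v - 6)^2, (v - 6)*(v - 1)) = v - 6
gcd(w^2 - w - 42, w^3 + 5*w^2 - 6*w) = w + 6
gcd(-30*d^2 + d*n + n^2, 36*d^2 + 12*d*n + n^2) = 6*d + n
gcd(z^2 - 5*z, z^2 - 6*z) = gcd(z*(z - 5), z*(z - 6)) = z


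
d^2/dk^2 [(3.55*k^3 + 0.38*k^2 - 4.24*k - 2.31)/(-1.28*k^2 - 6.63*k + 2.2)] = (-5.6843418860808e-14*k^4 - 311.744294*k^3 + 326.969544*k^2 + 86.168544*k + 336.101678)/(2.097152*k^6 + 32.587776*k^5 + 157.981056*k^4 + 179.413767*k^3 - 271.52994*k^2 + 96.2676*k - 10.648)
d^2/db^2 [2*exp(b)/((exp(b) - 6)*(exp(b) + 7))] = 2*(exp(4*b) - exp(3*b) + 252*exp(2*b) + 42*exp(b) + 1764)*exp(b)/(exp(6*b) + 3*exp(5*b) - 123*exp(4*b) - 251*exp(3*b) + 5166*exp(2*b) + 5292*exp(b) - 74088)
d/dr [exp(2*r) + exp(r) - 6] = (2*exp(r) + 1)*exp(r)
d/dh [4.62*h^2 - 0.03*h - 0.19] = 9.24*h - 0.03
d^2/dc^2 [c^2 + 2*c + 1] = 2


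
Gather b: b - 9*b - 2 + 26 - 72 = -8*b - 48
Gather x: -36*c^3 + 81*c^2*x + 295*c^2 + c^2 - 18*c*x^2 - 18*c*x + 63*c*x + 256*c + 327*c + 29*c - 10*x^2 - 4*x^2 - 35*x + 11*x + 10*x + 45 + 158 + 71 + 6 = -36*c^3 + 296*c^2 + 612*c + x^2*(-18*c - 14) + x*(81*c^2 + 45*c - 14) + 280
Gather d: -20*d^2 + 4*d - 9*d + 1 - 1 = -20*d^2 - 5*d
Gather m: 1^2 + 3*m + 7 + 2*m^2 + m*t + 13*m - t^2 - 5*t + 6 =2*m^2 + m*(t + 16) - t^2 - 5*t + 14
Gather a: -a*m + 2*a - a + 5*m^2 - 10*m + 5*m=a*(1 - m) + 5*m^2 - 5*m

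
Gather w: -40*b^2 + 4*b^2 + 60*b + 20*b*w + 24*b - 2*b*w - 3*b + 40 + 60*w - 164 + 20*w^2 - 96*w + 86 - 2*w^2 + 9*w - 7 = -36*b^2 + 81*b + 18*w^2 + w*(18*b - 27) - 45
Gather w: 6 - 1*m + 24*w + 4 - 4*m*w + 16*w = -m + w*(40 - 4*m) + 10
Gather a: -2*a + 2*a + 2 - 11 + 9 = 0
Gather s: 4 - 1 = 3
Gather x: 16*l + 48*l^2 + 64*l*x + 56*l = 48*l^2 + 64*l*x + 72*l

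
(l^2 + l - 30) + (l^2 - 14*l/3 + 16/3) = 2*l^2 - 11*l/3 - 74/3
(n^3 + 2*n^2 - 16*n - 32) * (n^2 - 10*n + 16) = n^5 - 8*n^4 - 20*n^3 + 160*n^2 + 64*n - 512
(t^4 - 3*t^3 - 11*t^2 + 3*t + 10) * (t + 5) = t^5 + 2*t^4 - 26*t^3 - 52*t^2 + 25*t + 50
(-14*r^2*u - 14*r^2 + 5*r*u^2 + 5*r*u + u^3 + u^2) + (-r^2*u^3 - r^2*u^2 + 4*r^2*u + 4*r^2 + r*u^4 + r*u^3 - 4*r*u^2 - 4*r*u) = -r^2*u^3 - r^2*u^2 - 10*r^2*u - 10*r^2 + r*u^4 + r*u^3 + r*u^2 + r*u + u^3 + u^2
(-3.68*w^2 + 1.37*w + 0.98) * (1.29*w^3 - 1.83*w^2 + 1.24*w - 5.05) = -4.7472*w^5 + 8.5017*w^4 - 5.8061*w^3 + 18.4894*w^2 - 5.7033*w - 4.949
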